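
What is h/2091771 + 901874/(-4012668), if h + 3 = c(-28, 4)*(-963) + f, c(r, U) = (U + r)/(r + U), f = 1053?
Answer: -352817953/1570067818 ≈ -0.22471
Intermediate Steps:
c(r, U) = 1 (c(r, U) = (U + r)/(U + r) = 1)
h = 87 (h = -3 + (1*(-963) + 1053) = -3 + (-963 + 1053) = -3 + 90 = 87)
h/2091771 + 901874/(-4012668) = 87/2091771 + 901874/(-4012668) = 87*(1/2091771) + 901874*(-1/4012668) = 29/697257 - 450937/2006334 = -352817953/1570067818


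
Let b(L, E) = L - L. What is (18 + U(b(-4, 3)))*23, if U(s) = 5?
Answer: 529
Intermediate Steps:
b(L, E) = 0
(18 + U(b(-4, 3)))*23 = (18 + 5)*23 = 23*23 = 529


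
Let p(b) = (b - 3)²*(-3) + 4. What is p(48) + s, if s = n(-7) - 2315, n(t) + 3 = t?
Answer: -8396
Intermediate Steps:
n(t) = -3 + t
p(b) = 4 - 3*(-3 + b)² (p(b) = (-3 + b)²*(-3) + 4 = -3*(-3 + b)² + 4 = 4 - 3*(-3 + b)²)
s = -2325 (s = (-3 - 7) - 2315 = -10 - 2315 = -2325)
p(48) + s = (4 - 3*(-3 + 48)²) - 2325 = (4 - 3*45²) - 2325 = (4 - 3*2025) - 2325 = (4 - 6075) - 2325 = -6071 - 2325 = -8396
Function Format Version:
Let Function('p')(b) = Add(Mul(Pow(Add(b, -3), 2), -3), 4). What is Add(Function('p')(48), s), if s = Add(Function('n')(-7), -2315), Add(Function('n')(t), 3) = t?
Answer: -8396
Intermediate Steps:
Function('n')(t) = Add(-3, t)
Function('p')(b) = Add(4, Mul(-3, Pow(Add(-3, b), 2))) (Function('p')(b) = Add(Mul(Pow(Add(-3, b), 2), -3), 4) = Add(Mul(-3, Pow(Add(-3, b), 2)), 4) = Add(4, Mul(-3, Pow(Add(-3, b), 2))))
s = -2325 (s = Add(Add(-3, -7), -2315) = Add(-10, -2315) = -2325)
Add(Function('p')(48), s) = Add(Add(4, Mul(-3, Pow(Add(-3, 48), 2))), -2325) = Add(Add(4, Mul(-3, Pow(45, 2))), -2325) = Add(Add(4, Mul(-3, 2025)), -2325) = Add(Add(4, -6075), -2325) = Add(-6071, -2325) = -8396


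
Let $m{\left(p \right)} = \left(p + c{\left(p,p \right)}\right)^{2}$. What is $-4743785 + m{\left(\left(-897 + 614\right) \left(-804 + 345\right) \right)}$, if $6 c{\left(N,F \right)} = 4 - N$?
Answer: $\frac{421665184861}{36} \approx 1.1713 \cdot 10^{10}$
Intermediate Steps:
$c{\left(N,F \right)} = \frac{2}{3} - \frac{N}{6}$ ($c{\left(N,F \right)} = \frac{4 - N}{6} = \frac{2}{3} - \frac{N}{6}$)
$m{\left(p \right)} = \left(\frac{2}{3} + \frac{5 p}{6}\right)^{2}$ ($m{\left(p \right)} = \left(p - \left(- \frac{2}{3} + \frac{p}{6}\right)\right)^{2} = \left(\frac{2}{3} + \frac{5 p}{6}\right)^{2}$)
$-4743785 + m{\left(\left(-897 + 614\right) \left(-804 + 345\right) \right)} = -4743785 + \frac{\left(4 + 5 \left(-897 + 614\right) \left(-804 + 345\right)\right)^{2}}{36} = -4743785 + \frac{\left(4 + 5 \left(\left(-283\right) \left(-459\right)\right)\right)^{2}}{36} = -4743785 + \frac{\left(4 + 5 \cdot 129897\right)^{2}}{36} = -4743785 + \frac{\left(4 + 649485\right)^{2}}{36} = -4743785 + \frac{649489^{2}}{36} = -4743785 + \frac{1}{36} \cdot 421835961121 = -4743785 + \frac{421835961121}{36} = \frac{421665184861}{36}$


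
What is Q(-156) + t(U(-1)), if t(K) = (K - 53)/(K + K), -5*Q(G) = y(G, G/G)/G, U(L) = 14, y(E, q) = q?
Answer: -3799/2730 ≈ -1.3916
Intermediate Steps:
Q(G) = -1/(5*G) (Q(G) = -G/G/(5*G) = -1/(5*G))
t(K) = (-53 + K)/(2*K) (t(K) = (-53 + K)/((2*K)) = (-53 + K)*(1/(2*K)) = (-53 + K)/(2*K))
Q(-156) + t(U(-1)) = -⅕/(-156) + (½)*(-53 + 14)/14 = -⅕*(-1/156) + (½)*(1/14)*(-39) = 1/780 - 39/28 = -3799/2730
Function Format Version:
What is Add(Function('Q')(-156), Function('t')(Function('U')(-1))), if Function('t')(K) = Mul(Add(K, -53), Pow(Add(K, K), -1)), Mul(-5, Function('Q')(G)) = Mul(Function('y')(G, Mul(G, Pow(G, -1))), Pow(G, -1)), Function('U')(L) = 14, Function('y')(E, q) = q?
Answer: Rational(-3799, 2730) ≈ -1.3916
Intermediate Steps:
Function('Q')(G) = Mul(Rational(-1, 5), Pow(G, -1)) (Function('Q')(G) = Mul(Rational(-1, 5), Mul(Mul(G, Pow(G, -1)), Pow(G, -1))) = Mul(Rational(-1, 5), Mul(1, Pow(G, -1))) = Mul(Rational(-1, 5), Pow(G, -1)))
Function('t')(K) = Mul(Rational(1, 2), Pow(K, -1), Add(-53, K)) (Function('t')(K) = Mul(Add(-53, K), Pow(Mul(2, K), -1)) = Mul(Add(-53, K), Mul(Rational(1, 2), Pow(K, -1))) = Mul(Rational(1, 2), Pow(K, -1), Add(-53, K)))
Add(Function('Q')(-156), Function('t')(Function('U')(-1))) = Add(Mul(Rational(-1, 5), Pow(-156, -1)), Mul(Rational(1, 2), Pow(14, -1), Add(-53, 14))) = Add(Mul(Rational(-1, 5), Rational(-1, 156)), Mul(Rational(1, 2), Rational(1, 14), -39)) = Add(Rational(1, 780), Rational(-39, 28)) = Rational(-3799, 2730)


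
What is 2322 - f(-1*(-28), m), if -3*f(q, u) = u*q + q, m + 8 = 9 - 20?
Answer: 2154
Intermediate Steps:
m = -19 (m = -8 + (9 - 20) = -8 - 11 = -19)
f(q, u) = -q/3 - q*u/3 (f(q, u) = -(u*q + q)/3 = -(q*u + q)/3 = -(q + q*u)/3 = -q/3 - q*u/3)
2322 - f(-1*(-28), m) = 2322 - (-1)*(-1*(-28))*(1 - 19)/3 = 2322 - (-1)*28*(-18)/3 = 2322 - 1*168 = 2322 - 168 = 2154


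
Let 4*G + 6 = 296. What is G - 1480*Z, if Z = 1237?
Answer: -3661375/2 ≈ -1.8307e+6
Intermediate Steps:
G = 145/2 (G = -3/2 + (¼)*296 = -3/2 + 74 = 145/2 ≈ 72.500)
G - 1480*Z = 145/2 - 1480*1237 = 145/2 - 1830760 = -3661375/2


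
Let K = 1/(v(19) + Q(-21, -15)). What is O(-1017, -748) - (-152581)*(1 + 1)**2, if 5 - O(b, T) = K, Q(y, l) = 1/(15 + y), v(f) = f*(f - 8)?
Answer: 764742231/1253 ≈ 6.1033e+5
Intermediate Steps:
v(f) = f*(-8 + f)
K = 6/1253 (K = 1/(19*(-8 + 19) + 1/(15 - 21)) = 1/(19*11 + 1/(-6)) = 1/(209 - 1/6) = 1/(1253/6) = 6/1253 ≈ 0.0047885)
O(b, T) = 6259/1253 (O(b, T) = 5 - 1*6/1253 = 5 - 6/1253 = 6259/1253)
O(-1017, -748) - (-152581)*(1 + 1)**2 = 6259/1253 - (-152581)*(1 + 1)**2 = 6259/1253 - (-152581)*2**2 = 6259/1253 - (-152581)*4 = 6259/1253 - 1*(-610324) = 6259/1253 + 610324 = 764742231/1253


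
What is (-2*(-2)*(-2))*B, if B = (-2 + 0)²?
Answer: -32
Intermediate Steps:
B = 4 (B = (-2)² = 4)
(-2*(-2)*(-2))*B = (-2*(-2)*(-2))*4 = (4*(-2))*4 = -8*4 = -32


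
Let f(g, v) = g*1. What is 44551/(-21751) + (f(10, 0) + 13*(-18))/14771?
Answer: -662935045/321284021 ≈ -2.0634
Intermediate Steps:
f(g, v) = g
44551/(-21751) + (f(10, 0) + 13*(-18))/14771 = 44551/(-21751) + (10 + 13*(-18))/14771 = 44551*(-1/21751) + (10 - 234)*(1/14771) = -44551/21751 - 224*1/14771 = -44551/21751 - 224/14771 = -662935045/321284021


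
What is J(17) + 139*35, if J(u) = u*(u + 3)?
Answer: 5205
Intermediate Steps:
J(u) = u*(3 + u)
J(17) + 139*35 = 17*(3 + 17) + 139*35 = 17*20 + 4865 = 340 + 4865 = 5205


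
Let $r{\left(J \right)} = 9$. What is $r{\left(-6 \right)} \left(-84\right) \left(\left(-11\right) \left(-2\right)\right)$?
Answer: $-16632$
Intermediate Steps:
$r{\left(-6 \right)} \left(-84\right) \left(\left(-11\right) \left(-2\right)\right) = 9 \left(-84\right) \left(\left(-11\right) \left(-2\right)\right) = \left(-756\right) 22 = -16632$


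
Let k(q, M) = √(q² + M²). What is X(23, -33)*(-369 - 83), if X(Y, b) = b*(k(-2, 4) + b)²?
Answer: 16541844 - 1968912*√5 ≈ 1.2139e+7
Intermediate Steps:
k(q, M) = √(M² + q²)
X(Y, b) = b*(b + 2*√5)² (X(Y, b) = b*(√(4² + (-2)²) + b)² = b*(√(16 + 4) + b)² = b*(√20 + b)² = b*(2*√5 + b)² = b*(b + 2*√5)²)
X(23, -33)*(-369 - 83) = (-33*(-33 + 2*√5)²)*(-369 - 83) = -33*(-33 + 2*√5)²*(-452) = 14916*(-33 + 2*√5)²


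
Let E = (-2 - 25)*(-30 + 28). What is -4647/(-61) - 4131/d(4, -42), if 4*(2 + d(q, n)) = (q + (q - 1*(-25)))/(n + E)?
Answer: 1376481/427 ≈ 3223.6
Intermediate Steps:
E = 54 (E = -27*(-2) = 54)
d(q, n) = -2 + (25 + 2*q)/(4*(54 + n)) (d(q, n) = -2 + ((q + (q - 1*(-25)))/(n + 54))/4 = -2 + ((q + (q + 25))/(54 + n))/4 = -2 + ((q + (25 + q))/(54 + n))/4 = -2 + ((25 + 2*q)/(54 + n))/4 = -2 + (25 + 2*q)/(4*(54 + n)))
-4647/(-61) - 4131/d(4, -42) = -4647/(-61) - 4131*4*(54 - 42)/(-407 - 8*(-42) + 2*4) = -4647*(-1/61) - 4131*48/(-407 + 336 + 8) = 4647/61 - 4131/((¼)*(1/12)*(-63)) = 4647/61 - 4131/(-21/16) = 4647/61 - 4131*(-16/21) = 4647/61 + 22032/7 = 1376481/427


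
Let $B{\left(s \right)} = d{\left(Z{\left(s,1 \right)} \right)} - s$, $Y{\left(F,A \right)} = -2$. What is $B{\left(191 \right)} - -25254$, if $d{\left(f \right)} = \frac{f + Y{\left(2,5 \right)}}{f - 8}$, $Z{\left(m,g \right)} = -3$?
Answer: $\frac{275698}{11} \approx 25063.0$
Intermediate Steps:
$d{\left(f \right)} = \frac{-2 + f}{-8 + f}$ ($d{\left(f \right)} = \frac{f - 2}{f - 8} = \frac{-2 + f}{-8 + f}$)
$B{\left(s \right)} = \frac{5}{11} - s$ ($B{\left(s \right)} = \frac{-2 - 3}{-8 - 3} - s = \frac{1}{-11} \left(-5\right) - s = \left(- \frac{1}{11}\right) \left(-5\right) - s = \frac{5}{11} - s$)
$B{\left(191 \right)} - -25254 = \left(\frac{5}{11} - 191\right) - -25254 = \left(\frac{5}{11} - 191\right) + 25254 = - \frac{2096}{11} + 25254 = \frac{275698}{11}$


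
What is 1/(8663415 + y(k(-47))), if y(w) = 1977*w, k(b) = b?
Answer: 1/8570496 ≈ 1.1668e-7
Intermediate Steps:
1/(8663415 + y(k(-47))) = 1/(8663415 + 1977*(-47)) = 1/(8663415 - 92919) = 1/8570496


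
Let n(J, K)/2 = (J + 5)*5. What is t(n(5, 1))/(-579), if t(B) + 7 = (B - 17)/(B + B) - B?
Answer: 21317/115800 ≈ 0.18408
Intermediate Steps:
n(J, K) = 50 + 10*J (n(J, K) = 2*((J + 5)*5) = 2*((5 + J)*5) = 2*(25 + 5*J) = 50 + 10*J)
t(B) = -7 - B + (-17 + B)/(2*B) (t(B) = -7 + ((B - 17)/(B + B) - B) = -7 + ((-17 + B)/((2*B)) - B) = -7 + ((-17 + B)*(1/(2*B)) - B) = -7 + ((-17 + B)/(2*B) - B) = -7 + (-B + (-17 + B)/(2*B)) = -7 - B + (-17 + B)/(2*B))
t(n(5, 1))/(-579) = (-13/2 - (50 + 10*5) - 17/(2*(50 + 10*5)))/(-579) = (-13/2 - (50 + 50) - 17/(2*(50 + 50)))*(-1/579) = (-13/2 - 1*100 - 17/2/100)*(-1/579) = (-13/2 - 100 - 17/2*1/100)*(-1/579) = (-13/2 - 100 - 17/200)*(-1/579) = -21317/200*(-1/579) = 21317/115800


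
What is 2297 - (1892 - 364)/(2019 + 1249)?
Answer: 1876267/817 ≈ 2296.5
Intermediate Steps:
2297 - (1892 - 364)/(2019 + 1249) = 2297 - 1528/3268 = 2297 - 1*382/817 = 2297 - 382/817 = 1876267/817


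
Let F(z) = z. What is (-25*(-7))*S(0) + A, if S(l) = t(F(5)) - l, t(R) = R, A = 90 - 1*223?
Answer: 742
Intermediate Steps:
A = -133 (A = 90 - 223 = -133)
S(l) = 5 - l
(-25*(-7))*S(0) + A = (-25*(-7))*(5 - 1*0) - 133 = 175*(5 + 0) - 133 = 175*5 - 133 = 875 - 133 = 742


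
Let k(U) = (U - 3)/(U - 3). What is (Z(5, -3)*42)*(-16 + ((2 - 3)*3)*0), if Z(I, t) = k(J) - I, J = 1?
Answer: 2688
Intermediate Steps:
k(U) = 1 (k(U) = (-3 + U)/(-3 + U) = 1)
Z(I, t) = 1 - I
(Z(5, -3)*42)*(-16 + ((2 - 3)*3)*0) = ((1 - 1*5)*42)*(-16 + ((2 - 3)*3)*0) = ((1 - 5)*42)*(-16 - 1*3*0) = (-4*42)*(-16 - 3*0) = -168*(-16 + 0) = -168*(-16) = 2688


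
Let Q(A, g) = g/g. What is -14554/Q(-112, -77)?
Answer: -14554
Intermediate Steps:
Q(A, g) = 1
-14554/Q(-112, -77) = -14554/1 = -14554*1 = -14554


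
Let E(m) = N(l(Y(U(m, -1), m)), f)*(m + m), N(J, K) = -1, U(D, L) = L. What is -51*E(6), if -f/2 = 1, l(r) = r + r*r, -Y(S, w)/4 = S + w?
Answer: 612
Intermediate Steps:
Y(S, w) = -4*S - 4*w (Y(S, w) = -4*(S + w) = -4*S - 4*w)
l(r) = r + r²
f = -2 (f = -2*1 = -2)
E(m) = -2*m (E(m) = -(m + m) = -2*m)
-51*E(6) = -(-102)*6 = -51*(-12) = 612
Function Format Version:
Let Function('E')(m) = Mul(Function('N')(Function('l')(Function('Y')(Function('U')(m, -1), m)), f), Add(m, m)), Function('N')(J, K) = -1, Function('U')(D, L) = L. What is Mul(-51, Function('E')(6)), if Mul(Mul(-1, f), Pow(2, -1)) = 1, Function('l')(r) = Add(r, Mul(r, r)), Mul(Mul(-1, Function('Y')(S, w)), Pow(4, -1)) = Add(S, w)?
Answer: 612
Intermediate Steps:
Function('Y')(S, w) = Add(Mul(-4, S), Mul(-4, w)) (Function('Y')(S, w) = Mul(-4, Add(S, w)) = Add(Mul(-4, S), Mul(-4, w)))
Function('l')(r) = Add(r, Pow(r, 2))
f = -2 (f = Mul(-2, 1) = -2)
Function('E')(m) = Mul(-2, m) (Function('E')(m) = Mul(-1, Add(m, m)) = Mul(-1, Mul(2, m)) = Mul(-2, m))
Mul(-51, Function('E')(6)) = Mul(-51, Mul(-2, 6)) = Mul(-51, -12) = 612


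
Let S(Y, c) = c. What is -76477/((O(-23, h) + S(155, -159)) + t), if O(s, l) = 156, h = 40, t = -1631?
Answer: 76477/1634 ≈ 46.804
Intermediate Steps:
-76477/((O(-23, h) + S(155, -159)) + t) = -76477/((156 - 159) - 1631) = -76477/(-3 - 1631) = -76477/(-1634) = -76477*(-1/1634) = 76477/1634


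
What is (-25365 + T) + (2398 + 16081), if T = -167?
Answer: -7053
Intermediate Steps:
(-25365 + T) + (2398 + 16081) = (-25365 - 167) + (2398 + 16081) = -25532 + 18479 = -7053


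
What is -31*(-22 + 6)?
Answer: 496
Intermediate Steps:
-31*(-22 + 6) = -31*(-16) = 496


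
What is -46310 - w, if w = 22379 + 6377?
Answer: -75066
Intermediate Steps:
w = 28756
-46310 - w = -46310 - 1*28756 = -46310 - 28756 = -75066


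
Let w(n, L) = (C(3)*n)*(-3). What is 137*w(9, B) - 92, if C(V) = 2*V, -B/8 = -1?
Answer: -22286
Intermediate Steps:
B = 8 (B = -8*(-1) = 8)
w(n, L) = -18*n (w(n, L) = ((2*3)*n)*(-3) = (6*n)*(-3) = -18*n)
137*w(9, B) - 92 = 137*(-18*9) - 92 = 137*(-162) - 92 = -22194 - 92 = -22286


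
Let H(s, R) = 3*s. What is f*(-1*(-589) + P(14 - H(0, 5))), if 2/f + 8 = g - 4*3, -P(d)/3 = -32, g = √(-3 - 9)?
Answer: -6850/103 - 685*I*√3/103 ≈ -66.505 - 11.519*I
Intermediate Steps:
g = 2*I*√3 (g = √(-12) = 2*I*√3 ≈ 3.4641*I)
P(d) = 96 (P(d) = -3*(-32) = 96)
f = 2/(-20 + 2*I*√3) (f = 2/(-8 + (2*I*√3 - 4*3)) = 2/(-8 + (2*I*√3 - 12)) = 2/(-8 + (-12 + 2*I*√3)) = 2/(-20 + 2*I*√3) ≈ -0.097087 - 0.016816*I)
f*(-1*(-589) + P(14 - H(0, 5))) = (-10/103 - I*√3/103)*(-1*(-589) + 96) = (-10/103 - I*√3/103)*(589 + 96) = (-10/103 - I*√3/103)*685 = -6850/103 - 685*I*√3/103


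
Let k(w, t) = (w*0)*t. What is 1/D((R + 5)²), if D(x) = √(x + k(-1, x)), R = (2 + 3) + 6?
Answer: 1/16 ≈ 0.062500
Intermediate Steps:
k(w, t) = 0 (k(w, t) = 0*t = 0)
R = 11 (R = 5 + 6 = 11)
D(x) = √x (D(x) = √(x + 0) = √x)
1/D((R + 5)²) = 1/(√((11 + 5)²)) = 1/(√(16²)) = 1/(√256) = 1/16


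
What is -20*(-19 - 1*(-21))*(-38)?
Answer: 1520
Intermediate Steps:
-20*(-19 - 1*(-21))*(-38) = -20*(-19 + 21)*(-38) = -20*2*(-38) = -40*(-38) = 1520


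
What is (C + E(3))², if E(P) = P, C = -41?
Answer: 1444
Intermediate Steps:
(C + E(3))² = (-41 + 3)² = (-38)² = 1444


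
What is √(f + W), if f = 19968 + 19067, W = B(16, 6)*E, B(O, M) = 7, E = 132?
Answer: √39959 ≈ 199.90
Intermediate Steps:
W = 924 (W = 7*132 = 924)
f = 39035
√(f + W) = √(39035 + 924) = √39959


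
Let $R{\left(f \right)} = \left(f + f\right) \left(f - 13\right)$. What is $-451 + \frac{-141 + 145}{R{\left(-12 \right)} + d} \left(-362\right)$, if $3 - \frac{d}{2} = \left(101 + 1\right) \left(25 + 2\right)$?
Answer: $- \frac{1104677}{2451} \approx -450.7$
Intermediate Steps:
$R{\left(f \right)} = 2 f \left(-13 + f\right)$
$d = -5502$ ($d = 6 - 2 \left(101 + 1\right) \left(25 + 2\right) = 6 - 2 \cdot 102 \cdot 27 = 6 - 5508 = -5502$)
$-451 + \frac{-141 + 145}{R{\left(-12 \right)} + d} \left(-362\right) = -451 + \frac{-141 + 145}{2 \left(-12\right) \left(-13 - 12\right) - 5502} \left(-362\right) = -451 + \frac{4}{2 \left(-12\right) \left(-25\right) - 5502} \left(-362\right) = -451 + \frac{4}{600 - 5502} \left(-362\right) = -451 + \frac{4}{-4902} \left(-362\right) = -451 + 4 \left(- \frac{1}{4902}\right) \left(-362\right) = -451 - - \frac{724}{2451} = -451 + \frac{724}{2451} = - \frac{1104677}{2451}$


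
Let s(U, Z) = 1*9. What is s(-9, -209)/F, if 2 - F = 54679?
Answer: -9/54677 ≈ -0.00016460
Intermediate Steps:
F = -54677 (F = 2 - 1*54679 = 2 - 54679 = -54677)
s(U, Z) = 9
s(-9, -209)/F = 9/(-54677) = 9*(-1/54677) = -9/54677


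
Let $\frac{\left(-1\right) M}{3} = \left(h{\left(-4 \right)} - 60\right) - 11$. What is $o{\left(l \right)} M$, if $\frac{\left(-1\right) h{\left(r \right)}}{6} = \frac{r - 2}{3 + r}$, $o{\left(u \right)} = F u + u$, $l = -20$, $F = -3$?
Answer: $12840$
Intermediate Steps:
$o{\left(u \right)} = - 2 u$ ($o{\left(u \right)} = - 3 u + u = - 2 u$)
$h{\left(r \right)} = - \frac{6 \left(-2 + r\right)}{3 + r}$ ($h{\left(r \right)} = - 6 \frac{r - 2}{3 + r} = - 6 \frac{-2 + r}{3 + r} = - \frac{6 \left(-2 + r\right)}{3 + r}$)
$M = 321$ ($M = - 3 \left(\left(\frac{6 \left(2 - -4\right)}{3 - 4} - 60\right) - 11\right) = - 3 \left(\left(\frac{6 \left(2 + 4\right)}{-1} - 60\right) - 11\right) = - 3 \left(\left(6 \left(-1\right) 6 - 60\right) - 11\right) = - 3 \left(\left(-36 - 60\right) - 11\right) = - 3 \left(-96 - 11\right) = \left(-3\right) \left(-107\right) = 321$)
$o{\left(l \right)} M = \left(-2\right) \left(-20\right) 321 = 40 \cdot 321 = 12840$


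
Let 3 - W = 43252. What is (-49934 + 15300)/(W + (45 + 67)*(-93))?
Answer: 34634/53665 ≈ 0.64537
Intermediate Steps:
W = -43249 (W = 3 - 1*43252 = 3 - 43252 = -43249)
(-49934 + 15300)/(W + (45 + 67)*(-93)) = (-49934 + 15300)/(-43249 + (45 + 67)*(-93)) = -34634/(-43249 + 112*(-93)) = -34634/(-43249 - 10416) = -34634/(-53665) = -34634*(-1/53665) = 34634/53665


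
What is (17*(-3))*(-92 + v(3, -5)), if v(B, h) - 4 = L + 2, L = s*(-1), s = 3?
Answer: 4539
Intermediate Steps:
L = -3 (L = 3*(-1) = -3)
v(B, h) = 3 (v(B, h) = 4 + (-3 + 2) = 4 - 1 = 3)
(17*(-3))*(-92 + v(3, -5)) = (17*(-3))*(-92 + 3) = -51*(-89) = 4539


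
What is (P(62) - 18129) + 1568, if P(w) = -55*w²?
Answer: -227981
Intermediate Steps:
(P(62) - 18129) + 1568 = (-55*62² - 18129) + 1568 = (-55*3844 - 18129) + 1568 = (-211420 - 18129) + 1568 = -229549 + 1568 = -227981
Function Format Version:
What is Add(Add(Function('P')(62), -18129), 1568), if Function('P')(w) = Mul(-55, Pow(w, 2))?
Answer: -227981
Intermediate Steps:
Add(Add(Function('P')(62), -18129), 1568) = Add(Add(Mul(-55, Pow(62, 2)), -18129), 1568) = Add(Add(Mul(-55, 3844), -18129), 1568) = Add(Add(-211420, -18129), 1568) = Add(-229549, 1568) = -227981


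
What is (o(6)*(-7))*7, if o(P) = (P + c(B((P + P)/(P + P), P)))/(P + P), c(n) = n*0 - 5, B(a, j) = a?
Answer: -49/12 ≈ -4.0833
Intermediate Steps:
c(n) = -5 (c(n) = 0 - 5 = -5)
o(P) = (-5 + P)/(2*P) (o(P) = (P - 5)/(P + P) = (-5 + P)/((2*P)) = (-5 + P)*(1/(2*P)) = (-5 + P)/(2*P))
(o(6)*(-7))*7 = (((½)*(-5 + 6)/6)*(-7))*7 = (((½)*(⅙)*1)*(-7))*7 = ((1/12)*(-7))*7 = -7/12*7 = -49/12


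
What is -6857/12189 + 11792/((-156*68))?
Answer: -88428/52819 ≈ -1.6742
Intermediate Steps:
-6857/12189 + 11792/((-156*68)) = -6857*1/12189 + 11792/(-10608) = -6857/12189 + 11792*(-1/10608) = -6857/12189 - 737/663 = -88428/52819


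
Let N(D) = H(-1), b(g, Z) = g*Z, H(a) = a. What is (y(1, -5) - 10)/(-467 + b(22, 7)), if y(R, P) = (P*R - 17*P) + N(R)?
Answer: -69/313 ≈ -0.22045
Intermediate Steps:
b(g, Z) = Z*g
N(D) = -1
y(R, P) = -1 - 17*P + P*R (y(R, P) = (P*R - 17*P) - 1 = (-17*P + P*R) - 1 = -1 - 17*P + P*R)
(y(1, -5) - 10)/(-467 + b(22, 7)) = ((-1 - 17*(-5) - 5*1) - 10)/(-467 + 7*22) = ((-1 + 85 - 5) - 10)/(-467 + 154) = (79 - 10)/(-313) = 69*(-1/313) = -69/313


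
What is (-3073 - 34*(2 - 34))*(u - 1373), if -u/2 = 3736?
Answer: 17557325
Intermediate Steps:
u = -7472 (u = -2*3736 = -7472)
(-3073 - 34*(2 - 34))*(u - 1373) = (-3073 - 34*(2 - 34))*(-7472 - 1373) = (-3073 - 34*(-32))*(-8845) = (-3073 + 1088)*(-8845) = -1985*(-8845) = 17557325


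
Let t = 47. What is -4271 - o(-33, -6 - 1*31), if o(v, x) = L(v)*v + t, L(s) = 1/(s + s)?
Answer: -8637/2 ≈ -4318.5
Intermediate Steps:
L(s) = 1/(2*s)
o(v, x) = 95/2 (o(v, x) = (1/(2*v))*v + 47 = ½ + 47 = 95/2)
-4271 - o(-33, -6 - 1*31) = -4271 - 1*95/2 = -4271 - 95/2 = -8637/2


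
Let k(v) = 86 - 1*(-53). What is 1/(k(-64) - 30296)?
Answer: -1/30157 ≈ -3.3160e-5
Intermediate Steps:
k(v) = 139 (k(v) = 86 + 53 = 139)
1/(k(-64) - 30296) = 1/(139 - 30296) = 1/(-30157) = -1/30157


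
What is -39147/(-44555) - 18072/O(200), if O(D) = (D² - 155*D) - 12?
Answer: -5396961/4767385 ≈ -1.1321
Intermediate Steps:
O(D) = -12 + D² - 155*D
-39147/(-44555) - 18072/O(200) = -39147/(-44555) - 18072/(-12 + 200² - 155*200) = -39147*(-1/44555) - 18072/(-12 + 40000 - 31000) = 39147/44555 - 18072/8988 = 39147/44555 - 18072*1/8988 = 39147/44555 - 1506/749 = -5396961/4767385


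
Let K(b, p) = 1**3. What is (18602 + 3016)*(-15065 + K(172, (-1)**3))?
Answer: -325653552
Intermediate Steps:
K(b, p) = 1
(18602 + 3016)*(-15065 + K(172, (-1)**3)) = (18602 + 3016)*(-15065 + 1) = 21618*(-15064) = -325653552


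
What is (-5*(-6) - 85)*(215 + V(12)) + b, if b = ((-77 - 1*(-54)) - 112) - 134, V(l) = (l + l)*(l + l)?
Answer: -43774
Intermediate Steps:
V(l) = 4*l² (V(l) = (2*l)*(2*l) = 4*l²)
b = -269 (b = ((-77 + 54) - 112) - 134 = (-23 - 112) - 134 = -135 - 134 = -269)
(-5*(-6) - 85)*(215 + V(12)) + b = (-5*(-6) - 85)*(215 + 4*12²) - 269 = (30 - 85)*(215 + 4*144) - 269 = -55*(215 + 576) - 269 = -55*791 - 269 = -43505 - 269 = -43774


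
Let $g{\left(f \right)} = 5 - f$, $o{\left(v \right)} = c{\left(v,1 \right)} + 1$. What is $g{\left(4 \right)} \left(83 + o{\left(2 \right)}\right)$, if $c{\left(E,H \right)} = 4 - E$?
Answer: $86$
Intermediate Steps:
$o{\left(v \right)} = 5 - v$ ($o{\left(v \right)} = \left(4 - v\right) + 1 = 5 - v$)
$g{\left(4 \right)} \left(83 + o{\left(2 \right)}\right) = \left(5 - 4\right) \left(83 + \left(5 - 2\right)\right) = 1 \left(83 + 3\right) = 1 \cdot 86 = 86$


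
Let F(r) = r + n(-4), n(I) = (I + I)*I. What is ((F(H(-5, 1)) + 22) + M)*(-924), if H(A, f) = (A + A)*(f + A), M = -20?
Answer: -68376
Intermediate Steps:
n(I) = 2*I² (n(I) = (2*I)*I = 2*I²)
H(A, f) = 2*A*(A + f) (H(A, f) = (2*A)*(A + f) = 2*A*(A + f))
F(r) = 32 + r (F(r) = r + 2*(-4)² = r + 2*16 = r + 32 = 32 + r)
((F(H(-5, 1)) + 22) + M)*(-924) = (((32 + 2*(-5)*(-5 + 1)) + 22) - 20)*(-924) = (((32 + 2*(-5)*(-4)) + 22) - 20)*(-924) = (((32 + 40) + 22) - 20)*(-924) = ((72 + 22) - 20)*(-924) = (94 - 20)*(-924) = 74*(-924) = -68376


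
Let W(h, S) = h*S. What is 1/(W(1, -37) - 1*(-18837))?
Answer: 1/18800 ≈ 5.3191e-5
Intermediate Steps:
W(h, S) = S*h
1/(W(1, -37) - 1*(-18837)) = 1/(-37*1 - 1*(-18837)) = 1/(-37 + 18837) = 1/18800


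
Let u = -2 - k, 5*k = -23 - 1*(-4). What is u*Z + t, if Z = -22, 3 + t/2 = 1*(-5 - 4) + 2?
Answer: -298/5 ≈ -59.600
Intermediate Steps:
t = -20 (t = -6 + 2*(1*(-5 - 4) + 2) = -6 + 2*(1*(-9) + 2) = -6 + 2*(-9 + 2) = -6 + 2*(-7) = -6 - 14 = -20)
k = -19/5 (k = (-23 - 1*(-4))/5 = (-23 + 4)/5 = (1/5)*(-19) = -19/5 ≈ -3.8000)
u = 9/5 (u = -2 - 1*(-19/5) = -2 + 19/5 = 9/5 ≈ 1.8000)
u*Z + t = (9/5)*(-22) - 20 = -198/5 - 20 = -298/5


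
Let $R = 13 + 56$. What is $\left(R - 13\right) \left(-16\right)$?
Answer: $-896$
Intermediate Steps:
$R = 69$
$\left(R - 13\right) \left(-16\right) = \left(69 - 13\right) \left(-16\right) = 56 \left(-16\right) = -896$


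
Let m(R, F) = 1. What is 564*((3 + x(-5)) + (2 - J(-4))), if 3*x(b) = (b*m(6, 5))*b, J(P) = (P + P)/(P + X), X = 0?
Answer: 6392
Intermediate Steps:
J(P) = 2 (J(P) = (P + P)/(P + 0) = (2*P)/P = 2)
x(b) = b²/3 (x(b) = ((b*1)*b)/3 = (b*b)/3 = b²/3)
564*((3 + x(-5)) + (2 - J(-4))) = 564*((3 + (⅓)*(-5)²) + (2 - 1*2)) = 564*((3 + (⅓)*25) + (2 - 2)) = 564*((3 + 25/3) + 0) = 564*(34/3 + 0) = 564*(34/3) = 6392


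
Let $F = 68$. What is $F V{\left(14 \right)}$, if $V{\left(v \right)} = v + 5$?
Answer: $1292$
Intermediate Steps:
$V{\left(v \right)} = 5 + v$
$F V{\left(14 \right)} = 68 \left(5 + 14\right) = 68 \cdot 19 = 1292$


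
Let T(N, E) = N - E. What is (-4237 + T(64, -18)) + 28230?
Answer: 24075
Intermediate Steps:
(-4237 + T(64, -18)) + 28230 = (-4237 + (64 - 1*(-18))) + 28230 = (-4237 + (64 + 18)) + 28230 = (-4237 + 82) + 28230 = -4155 + 28230 = 24075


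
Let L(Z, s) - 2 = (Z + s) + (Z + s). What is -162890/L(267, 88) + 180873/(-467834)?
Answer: -19083565459/83274452 ≈ -229.16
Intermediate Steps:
L(Z, s) = 2 + 2*Z + 2*s (L(Z, s) = 2 + ((Z + s) + (Z + s)) = 2 + (2*Z + 2*s) = 2 + 2*Z + 2*s)
-162890/L(267, 88) + 180873/(-467834) = -162890/(2 + 2*267 + 2*88) + 180873/(-467834) = -162890/(2 + 534 + 176) + 180873*(-1/467834) = -162890/712 - 180873/467834 = -162890*1/712 - 180873/467834 = -81445/356 - 180873/467834 = -19083565459/83274452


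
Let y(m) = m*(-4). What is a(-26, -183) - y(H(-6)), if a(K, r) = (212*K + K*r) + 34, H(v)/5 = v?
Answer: -840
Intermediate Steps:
H(v) = 5*v
a(K, r) = 34 + 212*K + K*r
y(m) = -4*m
a(-26, -183) - y(H(-6)) = (34 + 212*(-26) - 26*(-183)) - (-4)*5*(-6) = (34 - 5512 + 4758) - (-4)*(-30) = -720 - 1*120 = -720 - 120 = -840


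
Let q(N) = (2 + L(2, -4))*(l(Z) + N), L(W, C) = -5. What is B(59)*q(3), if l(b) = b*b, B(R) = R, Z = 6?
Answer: -6903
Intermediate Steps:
l(b) = b²
q(N) = -108 - 3*N (q(N) = (2 - 5)*(6² + N) = -3*(36 + N) = -108 - 3*N)
B(59)*q(3) = 59*(-108 - 3*3) = 59*(-108 - 9) = 59*(-117) = -6903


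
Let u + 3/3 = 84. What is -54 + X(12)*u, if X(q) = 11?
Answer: 859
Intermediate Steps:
u = 83 (u = -1 + 84 = 83)
-54 + X(12)*u = -54 + 11*83 = -54 + 913 = 859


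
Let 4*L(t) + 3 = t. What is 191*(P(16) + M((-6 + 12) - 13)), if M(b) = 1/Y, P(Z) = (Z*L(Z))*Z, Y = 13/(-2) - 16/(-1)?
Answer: 3019710/19 ≈ 1.5893e+5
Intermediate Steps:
L(t) = -¾ + t/4
Y = 19/2 (Y = 13*(-½) - 16*(-1) = -13/2 + 16 = 19/2 ≈ 9.5000)
P(Z) = Z²*(-¾ + Z/4) (P(Z) = (Z*(-¾ + Z/4))*Z = Z²*(-¾ + Z/4))
M(b) = 2/19 (M(b) = 1/(19/2) = 2/19)
191*(P(16) + M((-6 + 12) - 13)) = 191*((¼)*16²*(-3 + 16) + 2/19) = 191*((¼)*256*13 + 2/19) = 191*(832 + 2/19) = 191*(15810/19) = 3019710/19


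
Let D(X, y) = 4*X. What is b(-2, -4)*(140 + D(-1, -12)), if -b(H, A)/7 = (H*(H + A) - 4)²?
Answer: -60928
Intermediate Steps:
b(H, A) = -7*(-4 + H*(A + H))² (b(H, A) = -7*(H*(H + A) - 4)² = -7*(H*(A + H) - 4)² = -7*(-4 + H*(A + H))²)
b(-2, -4)*(140 + D(-1, -12)) = (-7*(-4 + (-2)² - 4*(-2))²)*(140 + 4*(-1)) = (-7*(-4 + 4 + 8)²)*(140 - 4) = -7*8²*136 = -7*64*136 = -448*136 = -60928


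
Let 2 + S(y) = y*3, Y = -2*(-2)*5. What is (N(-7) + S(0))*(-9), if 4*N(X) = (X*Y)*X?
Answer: -2187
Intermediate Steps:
Y = 20 (Y = 4*5 = 20)
N(X) = 5*X² (N(X) = ((X*20)*X)/4 = ((20*X)*X)/4 = (20*X²)/4 = 5*X²)
S(y) = -2 + 3*y (S(y) = -2 + y*3 = -2 + 3*y)
(N(-7) + S(0))*(-9) = (5*(-7)² + (-2 + 3*0))*(-9) = (5*49 + (-2 + 0))*(-9) = (245 - 2)*(-9) = 243*(-9) = -2187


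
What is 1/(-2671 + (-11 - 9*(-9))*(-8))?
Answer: -1/3231 ≈ -0.00030950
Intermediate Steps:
1/(-2671 + (-11 - 9*(-9))*(-8)) = 1/(-2671 + (-11 + 81)*(-8)) = 1/(-2671 + 70*(-8)) = 1/(-2671 - 560) = 1/(-3231) = -1/3231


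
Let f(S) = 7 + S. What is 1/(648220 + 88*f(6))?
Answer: 1/649364 ≈ 1.5400e-6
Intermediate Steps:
1/(648220 + 88*f(6)) = 1/(648220 + 88*(7 + 6)) = 1/(648220 + 88*13) = 1/(648220 + 1144) = 1/649364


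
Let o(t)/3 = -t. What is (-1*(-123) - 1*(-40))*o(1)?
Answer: -489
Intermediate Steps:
o(t) = -3*t (o(t) = 3*(-t) = -3*t)
(-1*(-123) - 1*(-40))*o(1) = (-1*(-123) - 1*(-40))*(-3*1) = (123 + 40)*(-3) = 163*(-3) = -489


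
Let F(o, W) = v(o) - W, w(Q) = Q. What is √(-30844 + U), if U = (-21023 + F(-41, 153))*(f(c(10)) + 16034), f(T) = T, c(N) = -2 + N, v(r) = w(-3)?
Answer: 3*I*√37753818 ≈ 18433.0*I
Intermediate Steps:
v(r) = -3
F(o, W) = -3 - W
U = -339753518 (U = (-21023 + (-3 - 1*153))*((-2 + 10) + 16034) = (-21023 + (-3 - 153))*(8 + 16034) = (-21023 - 156)*16042 = -21179*16042 = -339753518)
√(-30844 + U) = √(-30844 - 339753518) = √(-339784362) = 3*I*√37753818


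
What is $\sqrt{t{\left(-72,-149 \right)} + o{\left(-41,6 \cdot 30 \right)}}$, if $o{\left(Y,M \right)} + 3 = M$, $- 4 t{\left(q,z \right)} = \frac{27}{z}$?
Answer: $\frac{\sqrt{15722331}}{298} \approx 13.306$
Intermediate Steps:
$t{\left(q,z \right)} = - \frac{27}{4 z}$ ($t{\left(q,z \right)} = - \frac{27 \frac{1}{z}}{4} = - \frac{27}{4 z}$)
$o{\left(Y,M \right)} = -3 + M$
$\sqrt{t{\left(-72,-149 \right)} + o{\left(-41,6 \cdot 30 \right)}} = \sqrt{- \frac{27}{4 \left(-149\right)} + \left(-3 + 6 \cdot 30\right)} = \sqrt{\left(- \frac{27}{4}\right) \left(- \frac{1}{149}\right) + \left(-3 + 180\right)} = \sqrt{\frac{27}{596} + 177} = \sqrt{\frac{105519}{596}} = \frac{\sqrt{15722331}}{298}$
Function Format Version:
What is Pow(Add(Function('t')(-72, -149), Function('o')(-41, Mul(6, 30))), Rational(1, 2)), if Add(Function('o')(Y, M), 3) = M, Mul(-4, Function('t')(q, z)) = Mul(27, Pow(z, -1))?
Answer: Mul(Rational(1, 298), Pow(15722331, Rational(1, 2))) ≈ 13.306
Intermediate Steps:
Function('t')(q, z) = Mul(Rational(-27, 4), Pow(z, -1)) (Function('t')(q, z) = Mul(Rational(-1, 4), Mul(27, Pow(z, -1))) = Mul(Rational(-27, 4), Pow(z, -1)))
Function('o')(Y, M) = Add(-3, M)
Pow(Add(Function('t')(-72, -149), Function('o')(-41, Mul(6, 30))), Rational(1, 2)) = Pow(Add(Mul(Rational(-27, 4), Pow(-149, -1)), Add(-3, Mul(6, 30))), Rational(1, 2)) = Pow(Add(Mul(Rational(-27, 4), Rational(-1, 149)), Add(-3, 180)), Rational(1, 2)) = Pow(Add(Rational(27, 596), 177), Rational(1, 2)) = Pow(Rational(105519, 596), Rational(1, 2)) = Mul(Rational(1, 298), Pow(15722331, Rational(1, 2)))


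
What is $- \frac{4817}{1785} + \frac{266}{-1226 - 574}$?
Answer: $- \frac{304847}{107100} \approx -2.8464$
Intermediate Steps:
$- \frac{4817}{1785} + \frac{266}{-1226 - 574} = \left(-4817\right) \frac{1}{1785} + \frac{266}{-1226 - 574} = - \frac{4817}{1785} + \frac{266}{-1800} = - \frac{4817}{1785} + 266 \left(- \frac{1}{1800}\right) = - \frac{4817}{1785} - \frac{133}{900} = - \frac{304847}{107100}$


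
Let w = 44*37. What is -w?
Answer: -1628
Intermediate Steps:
w = 1628
-w = -1*1628 = -1628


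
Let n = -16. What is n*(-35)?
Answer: 560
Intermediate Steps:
n*(-35) = -16*(-35) = 560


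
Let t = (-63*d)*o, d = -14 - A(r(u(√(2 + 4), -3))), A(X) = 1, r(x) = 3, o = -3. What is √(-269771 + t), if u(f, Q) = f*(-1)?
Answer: I*√272606 ≈ 522.12*I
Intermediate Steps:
u(f, Q) = -f
d = -15 (d = -14 - 1*1 = -14 - 1 = -15)
t = -2835 (t = -63*(-15)*(-3) = 945*(-3) = -2835)
√(-269771 + t) = √(-269771 - 2835) = √(-272606) = I*√272606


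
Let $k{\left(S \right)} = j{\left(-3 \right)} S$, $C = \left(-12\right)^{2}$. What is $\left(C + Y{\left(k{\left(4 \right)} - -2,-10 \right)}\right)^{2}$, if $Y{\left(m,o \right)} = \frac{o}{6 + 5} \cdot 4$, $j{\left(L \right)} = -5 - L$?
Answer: $\frac{2383936}{121} \approx 19702.0$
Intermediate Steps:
$C = 144$
$k{\left(S \right)} = - 2 S$ ($k{\left(S \right)} = \left(-5 - -3\right) S = \left(-5 + 3\right) S = - 2 S$)
$Y{\left(m,o \right)} = \frac{4 o}{11}$ ($Y{\left(m,o \right)} = \frac{o}{11} \cdot 4 = \frac{4 o}{11}$)
$\left(C + Y{\left(k{\left(4 \right)} - -2,-10 \right)}\right)^{2} = \left(144 + \frac{4}{11} \left(-10\right)\right)^{2} = \left(144 - \frac{40}{11}\right)^{2} = \left(\frac{1544}{11}\right)^{2} = \frac{2383936}{121}$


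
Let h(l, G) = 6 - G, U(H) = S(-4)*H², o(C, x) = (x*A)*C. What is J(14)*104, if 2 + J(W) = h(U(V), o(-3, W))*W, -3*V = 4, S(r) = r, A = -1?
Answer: -52624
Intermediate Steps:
V = -4/3 (V = -⅓*4 = -4/3 ≈ -1.3333)
o(C, x) = -C*x (o(C, x) = (x*(-1))*C = (-x)*C = -C*x)
U(H) = -4*H²
J(W) = -2 + W*(6 - 3*W) (J(W) = -2 + (6 - (-1)*(-3)*W)*W = -2 + (6 - 3*W)*W = -2 + W*(6 - 3*W))
J(14)*104 = (-2 - 3*14*(-2 + 14))*104 = (-2 - 3*14*12)*104 = (-2 - 504)*104 = -506*104 = -52624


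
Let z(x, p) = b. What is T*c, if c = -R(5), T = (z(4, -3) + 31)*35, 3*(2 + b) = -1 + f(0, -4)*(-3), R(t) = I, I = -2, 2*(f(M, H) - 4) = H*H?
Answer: 3500/3 ≈ 1166.7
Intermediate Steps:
f(M, H) = 4 + H²/2 (f(M, H) = 4 + (H*H)/2 = 4 + H²/2)
R(t) = -2
b = -43/3 (b = -2 + (-1 + (4 + (½)*(-4)²)*(-3))/3 = -2 + (-1 + (4 + (½)*16)*(-3))/3 = -2 + (-1 + (4 + 8)*(-3))/3 = -2 + (-1 + 12*(-3))/3 = -2 + (-1 - 36)/3 = -2 + (⅓)*(-37) = -2 - 37/3 = -43/3 ≈ -14.333)
z(x, p) = -43/3
T = 1750/3 (T = (-43/3 + 31)*35 = (50/3)*35 = 1750/3 ≈ 583.33)
c = 2 (c = -1*(-2) = 2)
T*c = (1750/3)*2 = 3500/3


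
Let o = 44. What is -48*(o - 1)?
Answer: -2064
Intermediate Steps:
-48*(o - 1) = -48*(44 - 1) = -48*43 = -2064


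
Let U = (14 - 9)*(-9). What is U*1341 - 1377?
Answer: -61722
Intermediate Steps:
U = -45 (U = 5*(-9) = -45)
U*1341 - 1377 = -45*1341 - 1377 = -60345 - 1377 = -61722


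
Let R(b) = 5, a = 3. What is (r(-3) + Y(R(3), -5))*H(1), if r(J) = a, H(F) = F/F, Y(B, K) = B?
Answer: 8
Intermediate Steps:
H(F) = 1
r(J) = 3
(r(-3) + Y(R(3), -5))*H(1) = (3 + 5)*1 = 8*1 = 8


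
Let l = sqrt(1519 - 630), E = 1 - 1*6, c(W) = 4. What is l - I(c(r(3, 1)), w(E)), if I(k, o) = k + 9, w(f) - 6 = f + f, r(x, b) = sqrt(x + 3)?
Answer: -13 + sqrt(889) ≈ 16.816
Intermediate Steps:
r(x, b) = sqrt(3 + x)
E = -5 (E = 1 - 6 = -5)
w(f) = 6 + 2*f (w(f) = 6 + (f + f) = 6 + 2*f)
I(k, o) = 9 + k
l = sqrt(889) ≈ 29.816
l - I(c(r(3, 1)), w(E)) = sqrt(889) - (9 + 4) = sqrt(889) - 1*13 = sqrt(889) - 13 = -13 + sqrt(889)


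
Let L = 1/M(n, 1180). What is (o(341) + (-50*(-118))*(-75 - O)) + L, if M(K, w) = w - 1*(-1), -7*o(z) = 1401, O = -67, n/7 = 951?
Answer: -391856974/8267 ≈ -47400.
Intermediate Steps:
n = 6657 (n = 7*951 = 6657)
o(z) = -1401/7 (o(z) = -⅐*1401 = -1401/7)
M(K, w) = 1 + w (M(K, w) = w + 1 = 1 + w)
L = 1/1181 (L = 1/(1 + 1180) = 1/1181 ≈ 0.00084674)
(o(341) + (-50*(-118))*(-75 - O)) + L = (-1401/7 + (-50*(-118))*(-75 - 1*(-67))) + 1/1181 = (-1401/7 + 5900*(-75 + 67)) + 1/1181 = (-1401/7 + 5900*(-8)) + 1/1181 = (-1401/7 - 47200) + 1/1181 = -331801/7 + 1/1181 = -391856974/8267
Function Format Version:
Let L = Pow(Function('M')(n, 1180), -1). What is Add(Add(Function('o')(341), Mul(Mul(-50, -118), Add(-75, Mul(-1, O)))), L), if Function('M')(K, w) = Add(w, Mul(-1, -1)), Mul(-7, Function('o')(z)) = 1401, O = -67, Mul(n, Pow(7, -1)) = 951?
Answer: Rational(-391856974, 8267) ≈ -47400.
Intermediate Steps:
n = 6657 (n = Mul(7, 951) = 6657)
Function('o')(z) = Rational(-1401, 7) (Function('o')(z) = Mul(Rational(-1, 7), 1401) = Rational(-1401, 7))
Function('M')(K, w) = Add(1, w) (Function('M')(K, w) = Add(w, 1) = Add(1, w))
L = Rational(1, 1181) (L = Pow(Add(1, 1180), -1) = Pow(1181, -1) = Rational(1, 1181) ≈ 0.00084674)
Add(Add(Function('o')(341), Mul(Mul(-50, -118), Add(-75, Mul(-1, O)))), L) = Add(Add(Rational(-1401, 7), Mul(Mul(-50, -118), Add(-75, Mul(-1, -67)))), Rational(1, 1181)) = Add(Add(Rational(-1401, 7), Mul(5900, Add(-75, 67))), Rational(1, 1181)) = Add(Add(Rational(-1401, 7), Mul(5900, -8)), Rational(1, 1181)) = Add(Add(Rational(-1401, 7), -47200), Rational(1, 1181)) = Add(Rational(-331801, 7), Rational(1, 1181)) = Rational(-391856974, 8267)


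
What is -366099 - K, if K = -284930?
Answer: -81169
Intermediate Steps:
-366099 - K = -366099 - 1*(-284930) = -366099 + 284930 = -81169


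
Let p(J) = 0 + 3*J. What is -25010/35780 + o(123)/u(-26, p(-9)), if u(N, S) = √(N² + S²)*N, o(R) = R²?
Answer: -2501/3578 - 15129*√1405/36530 ≈ -16.223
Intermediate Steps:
p(J) = 3*J
u(N, S) = N*√(N² + S²)
-25010/35780 + o(123)/u(-26, p(-9)) = -25010/35780 + 123²/((-26*√((-26)² + (3*(-9))²))) = -25010*1/35780 + 15129/((-26*√(676 + (-27)²))) = -2501/3578 + 15129/((-26*√(676 + 729))) = -2501/3578 + 15129/((-26*√1405)) = -2501/3578 + 15129*(-√1405/36530) = -2501/3578 - 15129*√1405/36530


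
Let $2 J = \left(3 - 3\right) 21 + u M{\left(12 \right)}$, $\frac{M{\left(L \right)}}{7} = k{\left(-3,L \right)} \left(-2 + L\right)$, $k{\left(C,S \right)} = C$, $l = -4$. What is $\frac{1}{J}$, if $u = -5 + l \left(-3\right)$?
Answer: $- \frac{1}{735} \approx -0.0013605$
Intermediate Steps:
$M{\left(L \right)} = 42 - 21 L$ ($M{\left(L \right)} = 7 \left(- 3 \left(-2 + L\right)\right) = 7 \left(6 - 3 L\right) = 42 - 21 L$)
$u = 7$ ($u = -5 - -12 = -5 + 12 = 7$)
$J = -735$ ($J = \frac{\left(3 - 3\right) 21 + 7 \left(42 - 252\right)}{2} = \frac{0 \cdot 21 + 7 \left(-210\right)}{2} = \frac{0 - 1470}{2} = \frac{1}{2} \left(-1470\right) = -735$)
$\frac{1}{J} = \frac{1}{-735} = - \frac{1}{735}$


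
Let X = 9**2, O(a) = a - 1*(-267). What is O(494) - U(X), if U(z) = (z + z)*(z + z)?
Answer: -25483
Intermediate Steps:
O(a) = 267 + a (O(a) = a + 267 = 267 + a)
X = 81
U(z) = 4*z**2 (U(z) = (2*z)*(2*z) = 4*z**2)
O(494) - U(X) = (267 + 494) - 4*81**2 = 761 - 4*6561 = 761 - 1*26244 = 761 - 26244 = -25483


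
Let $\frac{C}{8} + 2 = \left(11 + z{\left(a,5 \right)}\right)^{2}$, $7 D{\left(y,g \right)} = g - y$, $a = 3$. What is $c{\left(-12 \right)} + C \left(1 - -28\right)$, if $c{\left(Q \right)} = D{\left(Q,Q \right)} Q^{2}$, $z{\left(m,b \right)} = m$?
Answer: $45008$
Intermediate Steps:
$D{\left(y,g \right)} = - \frac{y}{7} + \frac{g}{7}$ ($D{\left(y,g \right)} = \frac{g - y}{7} = - \frac{y}{7} + \frac{g}{7}$)
$C = 1552$ ($C = -16 + 8 \left(11 + 3\right)^{2} = -16 + 8 \cdot 14^{2} = -16 + 8 \cdot 196 = -16 + 1568 = 1552$)
$c{\left(Q \right)} = 0$ ($c{\left(Q \right)} = \left(- \frac{Q}{7} + \frac{Q}{7}\right) Q^{2} = 0 Q^{2} = 0$)
$c{\left(-12 \right)} + C \left(1 - -28\right) = 0 + 1552 \left(1 - -28\right) = 0 + 1552 \left(1 + 28\right) = 0 + 1552 \cdot 29 = 0 + 45008 = 45008$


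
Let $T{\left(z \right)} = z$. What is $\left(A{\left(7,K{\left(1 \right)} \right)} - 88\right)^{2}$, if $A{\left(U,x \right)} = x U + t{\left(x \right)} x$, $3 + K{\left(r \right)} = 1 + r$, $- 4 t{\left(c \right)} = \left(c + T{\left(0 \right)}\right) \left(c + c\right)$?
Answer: $\frac{35721}{4} \approx 8930.3$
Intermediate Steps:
$t{\left(c \right)} = - \frac{c^{2}}{2}$ ($t{\left(c \right)} = - \frac{\left(c + 0\right) \left(c + c\right)}{4} = - \frac{c 2 c}{4} = - \frac{2 c^{2}}{4} = - \frac{c^{2}}{2}$)
$K{\left(r \right)} = -2 + r$ ($K{\left(r \right)} = -3 + \left(1 + r\right) = -2 + r$)
$A{\left(U,x \right)} = - \frac{x^{3}}{2} + U x$ ($A{\left(U,x \right)} = x U + - \frac{x^{2}}{2} x = U x - \frac{x^{3}}{2} = - \frac{x^{3}}{2} + U x$)
$\left(A{\left(7,K{\left(1 \right)} \right)} - 88\right)^{2} = \left(\left(-2 + 1\right) \left(7 - \frac{\left(-2 + 1\right)^{2}}{2}\right) - 88\right)^{2} = \left(- (7 - \frac{\left(-1\right)^{2}}{2}) - 88\right)^{2} = \left(- (7 - \frac{1}{2}) - 88\right)^{2} = \left(\left(-1\right) \frac{13}{2} - 88\right)^{2} = \left(- \frac{13}{2} - 88\right)^{2} = \left(- \frac{189}{2}\right)^{2} = \frac{35721}{4}$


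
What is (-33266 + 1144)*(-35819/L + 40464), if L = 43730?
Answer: -28419215164961/21865 ≈ -1.2998e+9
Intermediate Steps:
(-33266 + 1144)*(-35819/L + 40464) = (-33266 + 1144)*(-35819/43730 + 40464) = -32122*(-35819*1/43730 + 40464) = -32122*(-35819/43730 + 40464) = -32122*1769454901/43730 = -28419215164961/21865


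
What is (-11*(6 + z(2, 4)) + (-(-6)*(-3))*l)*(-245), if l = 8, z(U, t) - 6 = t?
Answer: 78400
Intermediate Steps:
z(U, t) = 6 + t
(-11*(6 + z(2, 4)) + (-(-6)*(-3))*l)*(-245) = (-11*(6 + (6 + 4)) - (-6)*(-3)*8)*(-245) = (-11*(6 + 10) - 6*3*8)*(-245) = (-11*16 - 18*8)*(-245) = (-176 - 144)*(-245) = -320*(-245) = 78400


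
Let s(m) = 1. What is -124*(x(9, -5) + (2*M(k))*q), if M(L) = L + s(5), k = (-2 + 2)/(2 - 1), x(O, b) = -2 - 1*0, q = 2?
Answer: -248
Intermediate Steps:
x(O, b) = -2 (x(O, b) = -2 + 0 = -2)
k = 0 (k = 0/1 = 0*1 = 0)
M(L) = 1 + L (M(L) = L + 1 = 1 + L)
-124*(x(9, -5) + (2*M(k))*q) = -124*(-2 + (2*(1 + 0))*2) = -124*(-2 + (2*1)*2) = -124*(-2 + 2*2) = -124*(-2 + 4) = -124*2 = -248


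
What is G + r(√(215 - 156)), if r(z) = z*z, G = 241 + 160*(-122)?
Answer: -19220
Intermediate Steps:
G = -19279 (G = 241 - 19520 = -19279)
r(z) = z²
G + r(√(215 - 156)) = -19279 + (√(215 - 156))² = -19279 + (√59)² = -19279 + 59 = -19220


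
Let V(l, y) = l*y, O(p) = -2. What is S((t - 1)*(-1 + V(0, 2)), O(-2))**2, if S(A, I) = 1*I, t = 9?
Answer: 4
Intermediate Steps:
S(A, I) = I
S((t - 1)*(-1 + V(0, 2)), O(-2))**2 = (-2)**2 = 4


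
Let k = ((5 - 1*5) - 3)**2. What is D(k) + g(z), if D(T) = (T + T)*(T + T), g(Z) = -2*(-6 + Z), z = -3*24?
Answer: 480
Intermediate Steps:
z = -72
g(Z) = 12 - 2*Z
k = 9 (k = ((5 - 5) - 3)**2 = (0 - 3)**2 = (-3)**2 = 9)
D(T) = 4*T**2 (D(T) = (2*T)*(2*T) = 4*T**2)
D(k) + g(z) = 4*9**2 + (12 - 2*(-72)) = 4*81 + (12 + 144) = 324 + 156 = 480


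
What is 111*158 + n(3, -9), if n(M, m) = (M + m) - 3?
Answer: 17529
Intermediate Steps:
n(M, m) = -3 + M + m
111*158 + n(3, -9) = 111*158 + (-3 + 3 - 9) = 17538 - 9 = 17529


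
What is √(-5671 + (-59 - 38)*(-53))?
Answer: I*√530 ≈ 23.022*I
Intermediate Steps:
√(-5671 + (-59 - 38)*(-53)) = √(-5671 - 97*(-53)) = √(-5671 + 5141) = √(-530) = I*√530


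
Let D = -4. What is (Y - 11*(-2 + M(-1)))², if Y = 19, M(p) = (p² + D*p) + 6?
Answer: 6400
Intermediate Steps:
M(p) = 6 + p² - 4*p (M(p) = (p² - 4*p) + 6 = 6 + p² - 4*p)
(Y - 11*(-2 + M(-1)))² = (19 - 11*(-2 + (6 + (-1)² - 4*(-1))))² = (19 - 11*(-2 + (6 + 1 + 4)))² = (19 - 11*(-2 + 11))² = (19 - 11*9)² = (19 - 99)² = (-80)² = 6400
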